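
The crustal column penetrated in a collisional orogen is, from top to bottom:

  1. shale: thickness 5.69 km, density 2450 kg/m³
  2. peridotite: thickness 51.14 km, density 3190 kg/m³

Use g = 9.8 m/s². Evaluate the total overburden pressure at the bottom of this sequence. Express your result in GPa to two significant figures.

shale: 2450 kg/m³ × 9.8 m/s² × 5690 m = 1.366×10^8 Pa = 0.1366 GPa
peridotite: 3190 kg/m³ × 9.8 m/s² × 51140 m = 1.599×10^9 Pa = 1.599 GPa
Total = 0.1366 + 1.599 = 1.7354 GPa

1.7 GPa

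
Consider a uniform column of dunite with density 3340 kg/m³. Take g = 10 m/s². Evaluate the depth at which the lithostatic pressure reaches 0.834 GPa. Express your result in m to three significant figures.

25000 m

h = P/(ρg) = 0.834 GPa / (3340 kg/m³ × 10 m/s²) = 8.340×10^8 Pa / 33400 Pa/m = 24970 m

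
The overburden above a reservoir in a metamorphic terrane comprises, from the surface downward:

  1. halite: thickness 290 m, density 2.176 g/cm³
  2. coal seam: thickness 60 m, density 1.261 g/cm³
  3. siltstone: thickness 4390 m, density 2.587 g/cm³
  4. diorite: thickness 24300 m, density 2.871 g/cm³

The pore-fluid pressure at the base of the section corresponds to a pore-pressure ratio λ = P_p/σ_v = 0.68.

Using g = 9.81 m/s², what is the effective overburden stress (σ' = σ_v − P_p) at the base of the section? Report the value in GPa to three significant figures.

0.257 GPa

Overburden (lithostatic) stress σ_v:
halite: 2176 kg/m³ × 9.81 m/s² × 290 m = 6.191×10^6 Pa = 6.191 MPa
coal seam: 1261 kg/m³ × 9.81 m/s² × 60 m = 7.422×10^5 Pa = 0.7422 MPa
siltstone: 2587 kg/m³ × 9.81 m/s² × 4390 m = 1.114×10^8 Pa = 111.4 MPa
diorite: 2871 kg/m³ × 9.81 m/s² × 24300 m = 6.844×10^8 Pa = 684.4 MPa
Total = 6.191 + 0.7422 + 111.4 + 684.4 = 802.74 MPa
Pore pressure P_p = λ·σ_v = 0.68 × 802.7 MPa = 545.9 MPa
Effective stress σ' = σ_v − P_p = 802.7 − 545.9 = 256.88 MPa = 0.25688 GPa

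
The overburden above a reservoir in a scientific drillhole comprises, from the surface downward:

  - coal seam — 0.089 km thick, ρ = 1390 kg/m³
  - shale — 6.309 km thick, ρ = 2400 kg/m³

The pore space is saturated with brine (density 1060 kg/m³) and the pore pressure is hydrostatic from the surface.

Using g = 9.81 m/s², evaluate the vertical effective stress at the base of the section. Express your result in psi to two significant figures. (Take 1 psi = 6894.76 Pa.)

Overburden (lithostatic) stress σ_v:
coal seam: 1390 kg/m³ × 9.81 m/s² × 89 m = 1.214×10^6 Pa = 1.214 MPa
shale: 2400 kg/m³ × 9.81 m/s² × 6309 m = 1.485×10^8 Pa = 148.5 MPa
Total = 1.214 + 148.5 = 149.75 MPa
Pore pressure P_p = 1060 kg/m³ × 9.81 m/s² × 6398 m = 6.653×10^7 Pa = 66.53 MPa
Effective stress σ' = σ_v − P_p = 149.8 − 66.53 = 83.222 MPa = 12070 psi

12000 psi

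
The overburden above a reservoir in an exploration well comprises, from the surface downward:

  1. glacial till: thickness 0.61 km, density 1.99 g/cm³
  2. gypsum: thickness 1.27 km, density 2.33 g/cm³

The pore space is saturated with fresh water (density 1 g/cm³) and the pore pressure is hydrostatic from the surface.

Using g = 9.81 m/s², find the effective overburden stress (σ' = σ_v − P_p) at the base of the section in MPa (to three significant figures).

Overburden (lithostatic) stress σ_v:
glacial till: 1990 kg/m³ × 9.81 m/s² × 610 m = 1.191×10^7 Pa = 11.91 MPa
gypsum: 2330 kg/m³ × 9.81 m/s² × 1270 m = 2.903×10^7 Pa = 29.03 MPa
Total = 11.91 + 29.03 = 40.937 MPa
Pore pressure P_p = 1000 kg/m³ × 9.81 m/s² × 1880 m = 1.844×10^7 Pa = 18.44 MPa
Effective stress σ' = σ_v − P_p = 40.94 − 18.44 = 22.494 MPa

22.5 MPa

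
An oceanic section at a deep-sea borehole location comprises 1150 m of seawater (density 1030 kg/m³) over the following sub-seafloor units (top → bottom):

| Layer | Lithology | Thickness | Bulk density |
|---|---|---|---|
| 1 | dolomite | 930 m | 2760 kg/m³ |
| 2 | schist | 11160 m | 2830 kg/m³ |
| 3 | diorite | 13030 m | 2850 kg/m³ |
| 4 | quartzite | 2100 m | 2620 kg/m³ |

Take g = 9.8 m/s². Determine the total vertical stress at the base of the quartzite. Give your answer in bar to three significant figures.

7640 bar

seawater: 1030 kg/m³ × 9.8 m/s² × 1150 m = 1.161×10^7 Pa = 116.1 bar
dolomite: 2760 kg/m³ × 9.8 m/s² × 930 m = 2.515×10^7 Pa = 251.5 bar
schist: 2830 kg/m³ × 9.8 m/s² × 11160 m = 3.095×10^8 Pa = 3095 bar
diorite: 2850 kg/m³ × 9.8 m/s² × 13030 m = 3.639×10^8 Pa = 3639 bar
quartzite: 2620 kg/m³ × 9.8 m/s² × 2100 m = 5.392×10^7 Pa = 539.2 bar
Total = 116.1 + 251.5 + 3095 + 3639 + 539.2 = 7641.2 bar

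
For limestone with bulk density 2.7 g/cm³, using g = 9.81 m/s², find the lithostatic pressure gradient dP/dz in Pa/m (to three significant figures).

dP/dz = ρg = 2700 kg/m³ × 9.81 m/s² = 26487 Pa/m

26500 Pa/m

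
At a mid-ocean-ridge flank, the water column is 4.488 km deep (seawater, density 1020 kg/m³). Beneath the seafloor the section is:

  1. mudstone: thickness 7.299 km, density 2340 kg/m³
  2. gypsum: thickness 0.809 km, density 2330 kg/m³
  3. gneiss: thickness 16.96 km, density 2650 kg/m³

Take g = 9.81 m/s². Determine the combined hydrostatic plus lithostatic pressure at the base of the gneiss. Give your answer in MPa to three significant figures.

seawater: 1020 kg/m³ × 9.81 m/s² × 4488 m = 4.491×10^7 Pa = 44.91 MPa
mudstone: 2340 kg/m³ × 9.81 m/s² × 7299 m = 1.676×10^8 Pa = 167.6 MPa
gypsum: 2330 kg/m³ × 9.81 m/s² × 809 m = 1.849×10^7 Pa = 18.49 MPa
gneiss: 2650 kg/m³ × 9.81 m/s² × 16960 m = 4.409×10^8 Pa = 440.9 MPa
Total = 44.91 + 167.6 + 18.49 + 440.9 = 671.85 MPa

672 MPa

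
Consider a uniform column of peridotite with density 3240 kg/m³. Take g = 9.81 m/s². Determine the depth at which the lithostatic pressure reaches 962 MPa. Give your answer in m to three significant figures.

30300 m

h = P/(ρg) = 962 MPa / (3240 kg/m³ × 9.81 m/s²) = 9.620×10^8 Pa / 31784 Pa/m = 30266 m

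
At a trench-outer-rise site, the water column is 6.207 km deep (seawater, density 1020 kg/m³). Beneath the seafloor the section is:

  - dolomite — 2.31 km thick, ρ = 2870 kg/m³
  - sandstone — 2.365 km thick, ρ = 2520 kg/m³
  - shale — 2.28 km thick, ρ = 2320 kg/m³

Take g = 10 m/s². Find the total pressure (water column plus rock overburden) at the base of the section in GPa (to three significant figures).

0.242 GPa

seawater: 1020 kg/m³ × 10 m/s² × 6207 m = 6.331×10^7 Pa = 0.06331 GPa
dolomite: 2870 kg/m³ × 10 m/s² × 2310 m = 6.630×10^7 Pa = 0.06630 GPa
sandstone: 2520 kg/m³ × 10 m/s² × 2365 m = 5.960×10^7 Pa = 0.05960 GPa
shale: 2320 kg/m³ × 10 m/s² × 2280 m = 5.290×10^7 Pa = 0.05290 GPa
Total = 0.06331 + 0.06630 + 0.05960 + 0.05290 = 0.24210 GPa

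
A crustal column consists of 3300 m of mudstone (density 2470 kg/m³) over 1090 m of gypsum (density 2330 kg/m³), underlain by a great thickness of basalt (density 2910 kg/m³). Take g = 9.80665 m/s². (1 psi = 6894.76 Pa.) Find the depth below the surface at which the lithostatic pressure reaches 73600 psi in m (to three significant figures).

18500 m

Pressure at base of upper layers: 2470×9.80665×3300 + 2330×9.80665×1090 = 1.048×10^8 Pa = 15206 psi
Remaining pressure to be supplied by basalt: 5.075×10^8 − 1.048×10^8 = 4.026×10^8 Pa
Additional depth in basalt = 4.026×10^8 Pa / (2910 kg/m³ × 9.80665 m/s²) = 14108 m
Total depth = 4390 m + 14108 m = 18498 m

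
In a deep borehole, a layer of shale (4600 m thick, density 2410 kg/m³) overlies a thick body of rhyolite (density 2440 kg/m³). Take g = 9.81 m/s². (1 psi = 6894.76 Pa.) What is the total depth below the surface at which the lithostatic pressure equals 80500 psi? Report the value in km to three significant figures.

23.2 km

Pressure at base of upper layers: 2410×9.81×4600 = 1.088×10^8 Pa = 15773 psi
Remaining pressure to be supplied by rhyolite: 5.550×10^8 − 1.088×10^8 = 4.463×10^8 Pa
Additional depth in rhyolite = 4.463×10^8 Pa / (2440 kg/m³ × 9.81 m/s²) = 18644 m
Total depth = 4600 m + 18644 m = 23244 m
= 23.244 km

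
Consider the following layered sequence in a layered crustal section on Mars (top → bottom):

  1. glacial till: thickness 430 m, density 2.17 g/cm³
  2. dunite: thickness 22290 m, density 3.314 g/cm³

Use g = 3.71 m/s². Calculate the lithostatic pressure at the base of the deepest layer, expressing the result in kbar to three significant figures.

glacial till: 2170 kg/m³ × 3.71 m/s² × 430 m = 3.462×10^6 Pa = 0.03462 kbar
dunite: 3314 kg/m³ × 3.71 m/s² × 22290 m = 2.741×10^8 Pa = 2.741 kbar
Total = 0.03462 + 2.741 = 2.7752 kbar

2.78 kbar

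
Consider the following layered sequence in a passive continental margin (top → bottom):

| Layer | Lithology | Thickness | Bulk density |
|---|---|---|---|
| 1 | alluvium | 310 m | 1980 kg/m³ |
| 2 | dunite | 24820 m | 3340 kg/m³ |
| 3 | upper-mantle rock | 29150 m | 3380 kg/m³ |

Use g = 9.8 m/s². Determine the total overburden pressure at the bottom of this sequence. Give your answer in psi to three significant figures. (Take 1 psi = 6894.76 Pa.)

alluvium: 1980 kg/m³ × 9.8 m/s² × 310 m = 6.015×10^6 Pa = 872.4 psi
dunite: 3340 kg/m³ × 9.8 m/s² × 24820 m = 8.124×10^8 Pa = 1.178×10^5 psi
upper-mantle rock: 3380 kg/m³ × 9.8 m/s² × 29150 m = 9.656×10^8 Pa = 1.400×10^5 psi
Total = 872.4 + 1.178×10^5 + 1.400×10^5 = 2.5875×10^5 psi

259000 psi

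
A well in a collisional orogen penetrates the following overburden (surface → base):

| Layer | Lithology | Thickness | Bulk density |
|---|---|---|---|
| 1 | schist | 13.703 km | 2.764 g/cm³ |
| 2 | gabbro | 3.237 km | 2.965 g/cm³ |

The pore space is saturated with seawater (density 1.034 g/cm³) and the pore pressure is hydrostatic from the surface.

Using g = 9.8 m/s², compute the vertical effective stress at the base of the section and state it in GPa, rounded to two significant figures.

0.29 GPa

Overburden (lithostatic) stress σ_v:
schist: 2764 kg/m³ × 9.8 m/s² × 13703 m = 3.712×10^8 Pa = 371.2 MPa
gabbro: 2965 kg/m³ × 9.8 m/s² × 3237 m = 9.406×10^7 Pa = 94.06 MPa
Total = 371.2 + 94.06 = 465.23 MPa
Pore pressure P_p = 1034 kg/m³ × 9.8 m/s² × 16940 m = 1.717×10^8 Pa = 171.7 MPa
Effective stress σ' = σ_v − P_p = 465.2 − 171.7 = 293.58 MPa = 0.29358 GPa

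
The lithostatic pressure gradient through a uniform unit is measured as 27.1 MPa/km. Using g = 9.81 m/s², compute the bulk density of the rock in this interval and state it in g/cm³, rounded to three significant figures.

ρ = (dP/dz)/g = 27.1 MPa/km / 9.81 m/s² = 27100 Pa/m / 9.81 m/s² = 2762.5 kg/m³
= 2.762 g/cm³

2.76 g/cm³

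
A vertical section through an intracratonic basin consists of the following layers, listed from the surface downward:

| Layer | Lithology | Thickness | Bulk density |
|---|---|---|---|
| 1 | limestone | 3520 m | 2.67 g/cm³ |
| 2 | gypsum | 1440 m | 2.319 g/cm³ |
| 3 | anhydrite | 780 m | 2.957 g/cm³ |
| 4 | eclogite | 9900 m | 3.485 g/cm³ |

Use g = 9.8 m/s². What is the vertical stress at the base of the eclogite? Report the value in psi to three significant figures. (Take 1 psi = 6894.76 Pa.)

limestone: 2670 kg/m³ × 9.8 m/s² × 3520 m = 9.210×10^7 Pa = 13359 psi
gypsum: 2319 kg/m³ × 9.8 m/s² × 1440 m = 3.273×10^7 Pa = 4746 psi
anhydrite: 2957 kg/m³ × 9.8 m/s² × 780 m = 2.260×10^7 Pa = 3278 psi
eclogite: 3485 kg/m³ × 9.8 m/s² × 9900 m = 3.381×10^8 Pa = 49039 psi
Total = 13359 + 4746 + 3278 + 49039 = 70423 psi

70400 psi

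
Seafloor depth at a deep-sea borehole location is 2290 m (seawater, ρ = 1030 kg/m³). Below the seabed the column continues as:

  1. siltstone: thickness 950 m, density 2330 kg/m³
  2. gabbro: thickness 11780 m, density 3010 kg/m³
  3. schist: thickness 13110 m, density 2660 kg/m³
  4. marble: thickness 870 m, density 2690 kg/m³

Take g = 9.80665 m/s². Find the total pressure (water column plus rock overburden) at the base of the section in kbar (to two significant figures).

seawater: 1030 kg/m³ × 9.80665 m/s² × 2290 m = 2.313×10^7 Pa = 0.2313 kbar
siltstone: 2330 kg/m³ × 9.80665 m/s² × 950 m = 2.171×10^7 Pa = 0.2171 kbar
gabbro: 3010 kg/m³ × 9.80665 m/s² × 11780 m = 3.477×10^8 Pa = 3.477 kbar
schist: 2660 kg/m³ × 9.80665 m/s² × 13110 m = 3.420×10^8 Pa = 3.420 kbar
marble: 2690 kg/m³ × 9.80665 m/s² × 870 m = 2.295×10^7 Pa = 0.2295 kbar
Total = 0.2313 + 0.2171 + 3.477 + 3.420 + 0.2295 = 7.5749 kbar

7.6 kbar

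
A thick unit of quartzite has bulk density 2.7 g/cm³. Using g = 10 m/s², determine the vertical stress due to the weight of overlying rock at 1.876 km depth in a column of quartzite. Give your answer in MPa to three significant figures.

quartzite: 2700 kg/m³ × 10 m/s² × 1876 m = 5.065×10^7 Pa = 50.65 MPa

50.7 MPa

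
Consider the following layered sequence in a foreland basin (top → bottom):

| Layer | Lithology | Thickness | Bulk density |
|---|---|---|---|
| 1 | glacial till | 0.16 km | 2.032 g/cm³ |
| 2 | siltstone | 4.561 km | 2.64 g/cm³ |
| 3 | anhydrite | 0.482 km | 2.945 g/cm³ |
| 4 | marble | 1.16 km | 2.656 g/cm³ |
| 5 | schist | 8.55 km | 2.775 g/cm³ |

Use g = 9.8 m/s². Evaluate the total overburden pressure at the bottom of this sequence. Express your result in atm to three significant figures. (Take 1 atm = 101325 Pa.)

glacial till: 2032 kg/m³ × 9.8 m/s² × 160 m = 3.186×10^6 Pa = 31.45 atm
siltstone: 2640 kg/m³ × 9.8 m/s² × 4561 m = 1.180×10^8 Pa = 1165 atm
anhydrite: 2945 kg/m³ × 9.8 m/s² × 482 m = 1.391×10^7 Pa = 137.3 atm
marble: 2656 kg/m³ × 9.8 m/s² × 1160 m = 3.019×10^7 Pa = 298.0 atm
schist: 2775 kg/m³ × 9.8 m/s² × 8550 m = 2.325×10^8 Pa = 2295 atm
Total = 31.45 + 1165 + 137.3 + 298.0 + 2295 = 3926.1 atm

3930 atm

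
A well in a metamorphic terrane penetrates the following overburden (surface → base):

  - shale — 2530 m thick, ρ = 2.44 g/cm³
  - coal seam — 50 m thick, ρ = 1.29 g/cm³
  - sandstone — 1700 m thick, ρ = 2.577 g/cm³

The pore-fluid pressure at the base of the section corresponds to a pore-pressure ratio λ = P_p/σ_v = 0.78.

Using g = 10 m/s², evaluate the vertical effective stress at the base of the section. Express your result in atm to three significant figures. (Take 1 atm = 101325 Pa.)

231 atm

Overburden (lithostatic) stress σ_v:
shale: 2440 kg/m³ × 10 m/s² × 2530 m = 6.173×10^7 Pa = 61.73 MPa
coal seam: 1290 kg/m³ × 10 m/s² × 50 m = 6.450×10^5 Pa = 0.6450 MPa
sandstone: 2577 kg/m³ × 10 m/s² × 1700 m = 4.381×10^7 Pa = 43.81 MPa
Total = 61.73 + 0.6450 + 43.81 = 106.19 MPa
Pore pressure P_p = λ·σ_v = 0.78 × 106.2 MPa = 82.83 MPa
Effective stress σ' = σ_v − P_p = 106.2 − 82.83 = 23.361 MPa = 230.55 atm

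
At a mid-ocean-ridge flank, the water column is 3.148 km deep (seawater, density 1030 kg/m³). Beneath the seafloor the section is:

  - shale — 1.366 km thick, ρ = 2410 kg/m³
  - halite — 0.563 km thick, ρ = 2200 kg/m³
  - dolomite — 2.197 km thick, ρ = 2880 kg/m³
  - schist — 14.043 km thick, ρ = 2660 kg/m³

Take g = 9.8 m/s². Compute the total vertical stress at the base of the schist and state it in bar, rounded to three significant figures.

5040 bar

seawater: 1030 kg/m³ × 9.8 m/s² × 3148 m = 3.178×10^7 Pa = 317.8 bar
shale: 2410 kg/m³ × 9.8 m/s² × 1366 m = 3.226×10^7 Pa = 322.6 bar
halite: 2200 kg/m³ × 9.8 m/s² × 563 m = 1.214×10^7 Pa = 121.4 bar
dolomite: 2880 kg/m³ × 9.8 m/s² × 2197 m = 6.201×10^7 Pa = 620.1 bar
schist: 2660 kg/m³ × 9.8 m/s² × 14043 m = 3.661×10^8 Pa = 3661 bar
Total = 317.8 + 322.6 + 121.4 + 620.1 + 3661 = 5042.6 bar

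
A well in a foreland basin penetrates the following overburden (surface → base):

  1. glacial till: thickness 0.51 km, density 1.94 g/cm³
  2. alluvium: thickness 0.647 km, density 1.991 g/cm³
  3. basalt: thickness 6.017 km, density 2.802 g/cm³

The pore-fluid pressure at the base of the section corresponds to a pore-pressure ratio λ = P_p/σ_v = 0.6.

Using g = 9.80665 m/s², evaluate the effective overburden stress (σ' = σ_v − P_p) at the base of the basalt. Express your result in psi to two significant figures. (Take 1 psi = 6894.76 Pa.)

11000 psi

Overburden (lithostatic) stress σ_v:
glacial till: 1940 kg/m³ × 9.80665 m/s² × 510 m = 9.703×10^6 Pa = 9.703 MPa
alluvium: 1991 kg/m³ × 9.80665 m/s² × 647 m = 1.263×10^7 Pa = 12.63 MPa
basalt: 2802 kg/m³ × 9.80665 m/s² × 6017 m = 1.653×10^8 Pa = 165.3 MPa
Total = 9.703 + 12.63 + 165.3 = 187.67 MPa
Pore pressure P_p = λ·σ_v = 0.6 × 187.7 MPa = 112.6 MPa
Effective stress σ' = σ_v − P_p = 187.7 − 112.6 = 75.069 MPa = 10888 psi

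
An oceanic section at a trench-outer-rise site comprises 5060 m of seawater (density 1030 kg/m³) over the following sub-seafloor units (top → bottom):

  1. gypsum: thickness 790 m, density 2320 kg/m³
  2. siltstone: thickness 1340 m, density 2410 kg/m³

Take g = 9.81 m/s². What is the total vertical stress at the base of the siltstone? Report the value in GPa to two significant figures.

seawater: 1030 kg/m³ × 9.81 m/s² × 5060 m = 5.113×10^7 Pa = 0.05113 GPa
gypsum: 2320 kg/m³ × 9.81 m/s² × 790 m = 1.798×10^7 Pa = 0.01798 GPa
siltstone: 2410 kg/m³ × 9.81 m/s² × 1340 m = 3.168×10^7 Pa = 0.03168 GPa
Total = 0.05113 + 0.01798 + 0.03168 = 0.10079 GPa

0.10 GPa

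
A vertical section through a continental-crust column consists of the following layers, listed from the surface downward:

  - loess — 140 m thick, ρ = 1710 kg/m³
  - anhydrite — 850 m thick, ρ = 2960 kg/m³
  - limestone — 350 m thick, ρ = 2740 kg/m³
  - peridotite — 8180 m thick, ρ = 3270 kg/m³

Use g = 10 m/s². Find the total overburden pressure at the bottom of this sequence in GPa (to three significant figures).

loess: 1710 kg/m³ × 10 m/s² × 140 m = 2.394×10^6 Pa = 2.394×10^-3 GPa
anhydrite: 2960 kg/m³ × 10 m/s² × 850 m = 2.516×10^7 Pa = 0.02516 GPa
limestone: 2740 kg/m³ × 10 m/s² × 350 m = 9.590×10^6 Pa = 9.590×10^-3 GPa
peridotite: 3270 kg/m³ × 10 m/s² × 8180 m = 2.675×10^8 Pa = 0.2675 GPa
Total = 2.394×10^-3 + 0.02516 + 9.590×10^-3 + 0.2675 = 0.30463 GPa

0.305 GPa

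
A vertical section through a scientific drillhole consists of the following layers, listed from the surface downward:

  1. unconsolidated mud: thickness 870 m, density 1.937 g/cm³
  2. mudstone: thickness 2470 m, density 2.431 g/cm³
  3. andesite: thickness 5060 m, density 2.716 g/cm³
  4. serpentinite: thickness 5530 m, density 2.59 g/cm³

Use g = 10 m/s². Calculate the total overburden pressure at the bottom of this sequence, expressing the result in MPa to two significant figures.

unconsolidated mud: 1937 kg/m³ × 10 m/s² × 870 m = 1.685×10^7 Pa = 16.85 MPa
mudstone: 2431 kg/m³ × 10 m/s² × 2470 m = 6.005×10^7 Pa = 60.05 MPa
andesite: 2716 kg/m³ × 10 m/s² × 5060 m = 1.374×10^8 Pa = 137.4 MPa
serpentinite: 2590 kg/m³ × 10 m/s² × 5530 m = 1.432×10^8 Pa = 143.2 MPa
Total = 16.85 + 60.05 + 137.4 + 143.2 = 357.55 MPa

360 MPa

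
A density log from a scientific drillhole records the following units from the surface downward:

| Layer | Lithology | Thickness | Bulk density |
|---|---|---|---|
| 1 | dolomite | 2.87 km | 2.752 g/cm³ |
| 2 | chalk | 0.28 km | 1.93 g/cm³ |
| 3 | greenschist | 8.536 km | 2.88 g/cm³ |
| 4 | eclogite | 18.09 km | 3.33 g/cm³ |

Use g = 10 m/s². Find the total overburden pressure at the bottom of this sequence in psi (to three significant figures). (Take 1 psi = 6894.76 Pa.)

dolomite: 2752 kg/m³ × 10 m/s² × 2870 m = 7.898×10^7 Pa = 11455 psi
chalk: 1930 kg/m³ × 10 m/s² × 280 m = 5.404×10^6 Pa = 783.8 psi
greenschist: 2880 kg/m³ × 10 m/s² × 8536 m = 2.458×10^8 Pa = 35656 psi
eclogite: 3330 kg/m³ × 10 m/s² × 18090 m = 6.024×10^8 Pa = 87370 psi
Total = 11455 + 783.8 + 35656 + 87370 = 1.3527×10^5 psi

135000 psi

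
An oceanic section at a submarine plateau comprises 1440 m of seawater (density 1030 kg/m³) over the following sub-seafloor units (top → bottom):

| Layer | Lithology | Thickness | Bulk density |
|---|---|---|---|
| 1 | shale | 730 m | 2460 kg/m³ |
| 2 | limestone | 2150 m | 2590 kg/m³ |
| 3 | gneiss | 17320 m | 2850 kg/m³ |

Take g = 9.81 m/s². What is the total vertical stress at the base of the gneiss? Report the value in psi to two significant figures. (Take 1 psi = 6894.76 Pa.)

83000 psi

seawater: 1030 kg/m³ × 9.81 m/s² × 1440 m = 1.455×10^7 Pa = 2110 psi
shale: 2460 kg/m³ × 9.81 m/s² × 730 m = 1.762×10^7 Pa = 2555 psi
limestone: 2590 kg/m³ × 9.81 m/s² × 2150 m = 5.463×10^7 Pa = 7923 psi
gneiss: 2850 kg/m³ × 9.81 m/s² × 17320 m = 4.842×10^8 Pa = 70233 psi
Total = 2110 + 2555 + 7923 + 70233 = 82822 psi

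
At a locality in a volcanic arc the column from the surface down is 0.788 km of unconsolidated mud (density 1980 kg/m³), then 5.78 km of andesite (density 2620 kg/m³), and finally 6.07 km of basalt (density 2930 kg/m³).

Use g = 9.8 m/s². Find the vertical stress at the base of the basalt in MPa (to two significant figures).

unconsolidated mud: 1980 kg/m³ × 9.8 m/s² × 788 m = 1.529×10^7 Pa = 15.29 MPa
andesite: 2620 kg/m³ × 9.8 m/s² × 5780 m = 1.484×10^8 Pa = 148.4 MPa
basalt: 2930 kg/m³ × 9.8 m/s² × 6070 m = 1.743×10^8 Pa = 174.3 MPa
Total = 15.29 + 148.4 + 174.3 = 337.99 MPa

340 MPa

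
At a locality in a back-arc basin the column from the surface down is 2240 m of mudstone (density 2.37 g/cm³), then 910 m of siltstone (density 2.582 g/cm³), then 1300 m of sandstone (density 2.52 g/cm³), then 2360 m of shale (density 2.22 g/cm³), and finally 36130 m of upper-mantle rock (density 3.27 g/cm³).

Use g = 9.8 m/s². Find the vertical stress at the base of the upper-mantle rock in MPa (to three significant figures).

1320 MPa

mudstone: 2370 kg/m³ × 9.8 m/s² × 2240 m = 5.203×10^7 Pa = 52.03 MPa
siltstone: 2582 kg/m³ × 9.8 m/s² × 910 m = 2.303×10^7 Pa = 23.03 MPa
sandstone: 2520 kg/m³ × 9.8 m/s² × 1300 m = 3.210×10^7 Pa = 32.10 MPa
shale: 2220 kg/m³ × 9.8 m/s² × 2360 m = 5.134×10^7 Pa = 51.34 MPa
upper-mantle rock: 3270 kg/m³ × 9.8 m/s² × 36130 m = 1.158×10^9 Pa = 1158 MPa
Total = 52.03 + 23.03 + 32.10 + 51.34 + 1158 = 1316.3 MPa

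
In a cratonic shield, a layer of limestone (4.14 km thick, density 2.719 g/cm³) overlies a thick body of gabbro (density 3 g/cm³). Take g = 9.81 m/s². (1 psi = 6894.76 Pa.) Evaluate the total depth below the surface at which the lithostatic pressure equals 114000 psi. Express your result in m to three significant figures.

27100 m

Pressure at base of upper layers: 2719×9.81×4140 = 1.104×10^8 Pa = 16016 psi
Remaining pressure to be supplied by gabbro: 7.860×10^8 − 1.104×10^8 = 6.756×10^8 Pa
Additional depth in gabbro = 6.756×10^8 Pa / (3000 kg/m³ × 9.81 m/s²) = 22955 m
Total depth = 4140 m + 22955 m = 27095 m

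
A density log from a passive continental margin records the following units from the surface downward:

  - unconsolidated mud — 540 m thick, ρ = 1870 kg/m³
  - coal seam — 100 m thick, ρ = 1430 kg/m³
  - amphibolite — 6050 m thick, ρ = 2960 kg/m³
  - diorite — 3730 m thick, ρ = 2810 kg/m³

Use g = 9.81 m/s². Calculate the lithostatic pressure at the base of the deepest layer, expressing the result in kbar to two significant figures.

2.9 kbar

unconsolidated mud: 1870 kg/m³ × 9.81 m/s² × 540 m = 9.906×10^6 Pa = 0.09906 kbar
coal seam: 1430 kg/m³ × 9.81 m/s² × 100 m = 1.403×10^6 Pa = 0.01403 kbar
amphibolite: 2960 kg/m³ × 9.81 m/s² × 6050 m = 1.757×10^8 Pa = 1.757 kbar
diorite: 2810 kg/m³ × 9.81 m/s² × 3730 m = 1.028×10^8 Pa = 1.028 kbar
Total = 0.09906 + 0.01403 + 1.757 + 1.028 = 2.8981 kbar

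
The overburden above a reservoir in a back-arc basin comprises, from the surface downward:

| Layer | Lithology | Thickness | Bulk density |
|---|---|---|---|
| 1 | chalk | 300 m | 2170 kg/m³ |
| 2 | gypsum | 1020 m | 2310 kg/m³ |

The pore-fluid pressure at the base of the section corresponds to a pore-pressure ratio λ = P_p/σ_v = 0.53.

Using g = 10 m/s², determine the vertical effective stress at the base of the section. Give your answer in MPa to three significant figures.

14.1 MPa

Overburden (lithostatic) stress σ_v:
chalk: 2170 kg/m³ × 10 m/s² × 300 m = 6.510×10^6 Pa = 6.510 MPa
gypsum: 2310 kg/m³ × 10 m/s² × 1020 m = 2.356×10^7 Pa = 23.56 MPa
Total = 6.510 + 23.56 = 30.072 MPa
Pore pressure P_p = λ·σ_v = 0.53 × 30.07 MPa = 15.94 MPa
Effective stress σ' = σ_v − P_p = 30.07 − 15.94 = 14.134 MPa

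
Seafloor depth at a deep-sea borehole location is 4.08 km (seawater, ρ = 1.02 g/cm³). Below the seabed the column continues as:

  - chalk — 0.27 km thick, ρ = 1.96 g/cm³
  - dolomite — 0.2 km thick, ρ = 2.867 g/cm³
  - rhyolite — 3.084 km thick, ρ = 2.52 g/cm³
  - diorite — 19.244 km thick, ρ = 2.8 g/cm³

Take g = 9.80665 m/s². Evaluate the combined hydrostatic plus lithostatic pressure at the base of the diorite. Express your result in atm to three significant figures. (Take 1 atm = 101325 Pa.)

seawater: 1020 kg/m³ × 9.80665 m/s² × 4080 m = 4.081×10^7 Pa = 402.8 atm
chalk: 1960 kg/m³ × 9.80665 m/s² × 270 m = 5.190×10^6 Pa = 51.22 atm
dolomite: 2867 kg/m³ × 9.80665 m/s² × 200 m = 5.623×10^6 Pa = 55.50 atm
rhyolite: 2520 kg/m³ × 9.80665 m/s² × 3084 m = 7.621×10^7 Pa = 752.2 atm
diorite: 2800 kg/m³ × 9.80665 m/s² × 19244 m = 5.284×10^8 Pa = 5215 atm
Total = 402.8 + 51.22 + 55.50 + 752.2 + 5215 = 6476.7 atm

6480 atm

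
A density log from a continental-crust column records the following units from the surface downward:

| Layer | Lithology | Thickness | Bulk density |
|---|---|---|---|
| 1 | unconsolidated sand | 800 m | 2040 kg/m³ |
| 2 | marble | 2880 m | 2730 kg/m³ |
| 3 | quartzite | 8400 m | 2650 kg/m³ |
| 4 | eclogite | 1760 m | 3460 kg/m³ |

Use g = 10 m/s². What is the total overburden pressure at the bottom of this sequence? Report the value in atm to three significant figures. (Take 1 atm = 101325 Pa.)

3730 atm

unconsolidated sand: 2040 kg/m³ × 10 m/s² × 800 m = 1.632×10^7 Pa = 161.1 atm
marble: 2730 kg/m³ × 10 m/s² × 2880 m = 7.862×10^7 Pa = 776.0 atm
quartzite: 2650 kg/m³ × 10 m/s² × 8400 m = 2.226×10^8 Pa = 2197 atm
eclogite: 3460 kg/m³ × 10 m/s² × 1760 m = 6.090×10^7 Pa = 601.0 atm
Total = 161.1 + 776.0 + 2197 + 601.0 = 3734.9 atm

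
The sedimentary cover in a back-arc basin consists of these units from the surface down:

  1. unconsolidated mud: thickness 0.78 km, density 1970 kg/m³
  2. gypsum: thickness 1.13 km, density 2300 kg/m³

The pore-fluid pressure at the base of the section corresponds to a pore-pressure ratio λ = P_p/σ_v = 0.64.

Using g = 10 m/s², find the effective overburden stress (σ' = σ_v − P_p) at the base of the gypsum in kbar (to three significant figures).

Overburden (lithostatic) stress σ_v:
unconsolidated mud: 1970 kg/m³ × 10 m/s² × 780 m = 1.537×10^7 Pa = 15.37 MPa
gypsum: 2300 kg/m³ × 10 m/s² × 1130 m = 2.599×10^7 Pa = 25.99 MPa
Total = 15.37 + 25.99 = 41.356 MPa
Pore pressure P_p = λ·σ_v = 0.64 × 41.36 MPa = 26.47 MPa
Effective stress σ' = σ_v − P_p = 41.36 − 26.47 = 14.888 MPa = 0.14888 kbar

0.149 kbar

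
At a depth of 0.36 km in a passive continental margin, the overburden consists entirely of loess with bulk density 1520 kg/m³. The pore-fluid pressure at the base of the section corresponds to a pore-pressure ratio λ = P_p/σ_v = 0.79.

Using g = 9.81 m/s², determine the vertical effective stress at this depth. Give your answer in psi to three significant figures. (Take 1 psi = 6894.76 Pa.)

Overburden (lithostatic) stress σ_v:
loess: 1520 kg/m³ × 9.81 m/s² × 360 m = 5.368×10^6 Pa = 5.368 MPa
Pore pressure P_p = λ·σ_v = 0.79 × 5.368 MPa = 4.241 MPa
Effective stress σ' = σ_v − P_p = 5.368 − 4.241 = 1.1273 MPa = 163.50 psi

163 psi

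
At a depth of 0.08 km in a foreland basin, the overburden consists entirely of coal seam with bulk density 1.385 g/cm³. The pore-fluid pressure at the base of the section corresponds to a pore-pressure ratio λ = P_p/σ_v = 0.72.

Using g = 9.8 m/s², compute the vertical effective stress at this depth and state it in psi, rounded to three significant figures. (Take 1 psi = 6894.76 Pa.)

Overburden (lithostatic) stress σ_v:
coal seam: 1385 kg/m³ × 9.8 m/s² × 80 m = 1.086×10^6 Pa = 1.086 MPa
Pore pressure P_p = λ·σ_v = 0.72 × 1.086 MPa = 0.7818 MPa
Effective stress σ' = σ_v − P_p = 1.086 − 0.7818 = 0.30404 MPa = 44.097 psi

44.1 psi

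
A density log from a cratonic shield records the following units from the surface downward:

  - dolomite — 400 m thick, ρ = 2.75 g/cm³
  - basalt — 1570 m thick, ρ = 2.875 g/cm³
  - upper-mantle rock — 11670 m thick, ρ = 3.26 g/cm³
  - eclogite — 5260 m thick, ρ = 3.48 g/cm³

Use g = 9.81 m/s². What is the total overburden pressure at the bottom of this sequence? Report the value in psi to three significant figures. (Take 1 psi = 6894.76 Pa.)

88200 psi

dolomite: 2750 kg/m³ × 9.81 m/s² × 400 m = 1.079×10^7 Pa = 1565 psi
basalt: 2875 kg/m³ × 9.81 m/s² × 1570 m = 4.428×10^7 Pa = 6422 psi
upper-mantle rock: 3260 kg/m³ × 9.81 m/s² × 11670 m = 3.732×10^8 Pa = 54130 psi
eclogite: 3480 kg/m³ × 9.81 m/s² × 5260 m = 1.796×10^8 Pa = 26044 psi
Total = 1565 + 6422 + 54130 + 26044 = 88162 psi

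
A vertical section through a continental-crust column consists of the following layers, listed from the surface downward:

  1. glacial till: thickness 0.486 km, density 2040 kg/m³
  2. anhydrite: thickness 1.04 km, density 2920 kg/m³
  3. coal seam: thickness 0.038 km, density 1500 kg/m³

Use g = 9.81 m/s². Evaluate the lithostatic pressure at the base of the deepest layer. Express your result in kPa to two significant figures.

40000 kPa

glacial till: 2040 kg/m³ × 9.81 m/s² × 486 m = 9.726×10^6 Pa = 9726 kPa
anhydrite: 2920 kg/m³ × 9.81 m/s² × 1040 m = 2.979×10^7 Pa = 29791 kPa
coal seam: 1500 kg/m³ × 9.81 m/s² × 38 m = 5.592×10^5 Pa = 559.2 kPa
Total = 9726 + 29791 + 559.2 = 40076 kPa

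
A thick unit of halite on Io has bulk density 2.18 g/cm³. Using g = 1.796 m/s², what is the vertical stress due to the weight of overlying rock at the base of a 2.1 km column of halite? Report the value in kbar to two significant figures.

0.082 kbar

halite: 2180 kg/m³ × 1.796 m/s² × 2100 m = 8.222×10^6 Pa = 0.08222 kbar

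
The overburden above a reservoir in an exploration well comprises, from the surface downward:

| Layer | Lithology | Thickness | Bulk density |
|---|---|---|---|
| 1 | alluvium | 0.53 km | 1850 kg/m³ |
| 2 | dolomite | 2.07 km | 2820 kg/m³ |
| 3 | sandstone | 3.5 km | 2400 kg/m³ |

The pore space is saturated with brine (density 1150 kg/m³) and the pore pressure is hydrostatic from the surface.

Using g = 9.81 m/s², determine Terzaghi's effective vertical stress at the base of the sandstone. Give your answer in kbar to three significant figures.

0.805 kbar

Overburden (lithostatic) stress σ_v:
alluvium: 1850 kg/m³ × 9.81 m/s² × 530 m = 9.619×10^6 Pa = 9.619 MPa
dolomite: 2820 kg/m³ × 9.81 m/s² × 2070 m = 5.726×10^7 Pa = 57.26 MPa
sandstone: 2400 kg/m³ × 9.81 m/s² × 3500 m = 8.240×10^7 Pa = 82.40 MPa
Total = 9.619 + 57.26 + 82.40 = 149.29 MPa
Pore pressure P_p = 1150 kg/m³ × 9.81 m/s² × 6100 m = 6.882×10^7 Pa = 68.82 MPa
Effective stress σ' = σ_v − P_p = 149.3 − 68.82 = 80.470 MPa = 0.80470 kbar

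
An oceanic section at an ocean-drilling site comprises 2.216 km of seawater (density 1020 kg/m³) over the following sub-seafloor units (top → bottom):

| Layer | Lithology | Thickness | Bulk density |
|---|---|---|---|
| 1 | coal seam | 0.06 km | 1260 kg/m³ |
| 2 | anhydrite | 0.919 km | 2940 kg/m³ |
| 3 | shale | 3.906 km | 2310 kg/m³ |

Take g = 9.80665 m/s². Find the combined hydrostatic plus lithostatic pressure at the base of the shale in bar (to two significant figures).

1400 bar

seawater: 1020 kg/m³ × 9.80665 m/s² × 2216 m = 2.217×10^7 Pa = 221.7 bar
coal seam: 1260 kg/m³ × 9.80665 m/s² × 60 m = 7.414×10^5 Pa = 7.414 bar
anhydrite: 2940 kg/m³ × 9.80665 m/s² × 919 m = 2.650×10^7 Pa = 265.0 bar
shale: 2310 kg/m³ × 9.80665 m/s² × 3906 m = 8.848×10^7 Pa = 884.8 bar
Total = 221.7 + 7.414 + 265.0 + 884.8 = 1378.9 bar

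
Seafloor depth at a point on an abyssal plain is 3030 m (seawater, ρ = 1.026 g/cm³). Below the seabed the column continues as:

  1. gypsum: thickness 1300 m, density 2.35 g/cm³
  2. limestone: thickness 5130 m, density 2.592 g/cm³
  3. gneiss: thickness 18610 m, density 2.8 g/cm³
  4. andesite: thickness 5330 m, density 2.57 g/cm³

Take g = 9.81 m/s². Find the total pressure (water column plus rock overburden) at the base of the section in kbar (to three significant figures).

seawater: 1026 kg/m³ × 9.81 m/s² × 3030 m = 3.050×10^7 Pa = 0.3050 kbar
gypsum: 2350 kg/m³ × 9.81 m/s² × 1300 m = 2.997×10^7 Pa = 0.2997 kbar
limestone: 2592 kg/m³ × 9.81 m/s² × 5130 m = 1.304×10^8 Pa = 1.304 kbar
gneiss: 2800 kg/m³ × 9.81 m/s² × 18610 m = 5.112×10^8 Pa = 5.112 kbar
andesite: 2570 kg/m³ × 9.81 m/s² × 5330 m = 1.344×10^8 Pa = 1.344 kbar
Total = 0.3050 + 0.2997 + 1.304 + 5.112 + 1.344 = 8.3647 kbar

8.36 kbar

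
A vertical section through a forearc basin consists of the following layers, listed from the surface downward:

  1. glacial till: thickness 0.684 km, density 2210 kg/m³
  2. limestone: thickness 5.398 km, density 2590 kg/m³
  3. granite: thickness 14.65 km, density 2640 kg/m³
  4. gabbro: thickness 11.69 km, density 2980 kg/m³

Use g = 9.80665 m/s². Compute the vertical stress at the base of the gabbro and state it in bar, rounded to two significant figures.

glacial till: 2210 kg/m³ × 9.80665 m/s² × 684 m = 1.482×10^7 Pa = 148.2 bar
limestone: 2590 kg/m³ × 9.80665 m/s² × 5398 m = 1.371×10^8 Pa = 1371 bar
granite: 2640 kg/m³ × 9.80665 m/s² × 14650 m = 3.793×10^8 Pa = 3793 bar
gabbro: 2980 kg/m³ × 9.80665 m/s² × 11690 m = 3.416×10^8 Pa = 3416 bar
Total = 148.2 + 1371 + 3793 + 3416 = 8728.4 bar

8700 bar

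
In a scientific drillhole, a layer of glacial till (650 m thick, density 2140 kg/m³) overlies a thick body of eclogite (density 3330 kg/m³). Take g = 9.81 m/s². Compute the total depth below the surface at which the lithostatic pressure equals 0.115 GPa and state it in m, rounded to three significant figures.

Pressure at base of upper layers: 2140×9.81×650 = 1.365×10^7 Pa = 0.01365 GPa
Remaining pressure to be supplied by eclogite: 1.150×10^8 − 1.365×10^7 = 1.014×10^8 Pa
Additional depth in eclogite = 1.014×10^8 Pa / (3330 kg/m³ × 9.81 m/s²) = 3102.6 m
Total depth = 650 m + 3102.6 m = 3752.6 m

3750 m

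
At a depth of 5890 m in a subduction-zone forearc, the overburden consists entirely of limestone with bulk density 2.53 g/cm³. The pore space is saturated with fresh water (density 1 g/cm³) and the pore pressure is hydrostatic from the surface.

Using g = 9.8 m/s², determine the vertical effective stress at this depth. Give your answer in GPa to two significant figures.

0.088 GPa

Overburden (lithostatic) stress σ_v:
limestone: 2530 kg/m³ × 9.8 m/s² × 5890 m = 1.460×10^8 Pa = 146.0 MPa
Pore pressure P_p = 1000 kg/m³ × 9.8 m/s² × 5890 m = 5.772×10^7 Pa = 57.72 MPa
Effective stress σ' = σ_v − P_p = 146.0 − 57.72 = 88.315 MPa = 0.088315 GPa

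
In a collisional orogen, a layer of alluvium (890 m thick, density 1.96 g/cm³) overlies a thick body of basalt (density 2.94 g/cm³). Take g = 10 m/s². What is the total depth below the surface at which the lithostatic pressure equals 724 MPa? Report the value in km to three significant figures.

24.9 km

Pressure at base of upper layers: 1960×10×890 = 1.744×10^7 Pa = 17.44 MPa
Remaining pressure to be supplied by basalt: 7.240×10^8 − 1.744×10^7 = 7.066×10^8 Pa
Additional depth in basalt = 7.066×10^8 Pa / (2940 kg/m³ × 10 m/s²) = 24033 m
Total depth = 890 m + 24033 m = 24923 m
= 24.923 km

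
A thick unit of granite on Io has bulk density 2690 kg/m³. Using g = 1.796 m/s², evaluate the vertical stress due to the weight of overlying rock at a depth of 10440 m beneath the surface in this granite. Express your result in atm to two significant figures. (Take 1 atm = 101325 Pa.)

granite: 2690 kg/m³ × 1.796 m/s² × 10440 m = 5.044×10^7 Pa = 497.8 atm

500 atm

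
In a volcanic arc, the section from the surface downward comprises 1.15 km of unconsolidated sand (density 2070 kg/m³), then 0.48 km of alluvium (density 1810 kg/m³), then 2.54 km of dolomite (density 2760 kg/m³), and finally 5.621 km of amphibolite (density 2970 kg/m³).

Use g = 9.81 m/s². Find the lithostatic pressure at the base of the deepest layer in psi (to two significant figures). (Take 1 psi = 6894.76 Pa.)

unconsolidated sand: 2070 kg/m³ × 9.81 m/s² × 1150 m = 2.335×10^7 Pa = 3387 psi
alluvium: 1810 kg/m³ × 9.81 m/s² × 480 m = 8.523×10^6 Pa = 1236 psi
dolomite: 2760 kg/m³ × 9.81 m/s² × 2540 m = 6.877×10^7 Pa = 9975 psi
amphibolite: 2970 kg/m³ × 9.81 m/s² × 5621 m = 1.638×10^8 Pa = 23753 psi
Total = 3387 + 1236 + 9975 + 23753 = 38351 psi

38000 psi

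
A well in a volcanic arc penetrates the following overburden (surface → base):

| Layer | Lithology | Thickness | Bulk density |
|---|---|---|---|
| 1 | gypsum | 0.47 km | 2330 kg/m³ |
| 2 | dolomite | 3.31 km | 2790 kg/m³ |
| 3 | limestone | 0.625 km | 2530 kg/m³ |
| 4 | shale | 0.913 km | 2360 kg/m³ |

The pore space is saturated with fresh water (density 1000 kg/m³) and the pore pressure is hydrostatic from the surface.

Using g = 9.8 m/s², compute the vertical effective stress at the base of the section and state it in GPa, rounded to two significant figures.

0.086 GPa

Overburden (lithostatic) stress σ_v:
gypsum: 2330 kg/m³ × 9.8 m/s² × 470 m = 1.073×10^7 Pa = 10.73 MPa
dolomite: 2790 kg/m³ × 9.8 m/s² × 3310 m = 9.050×10^7 Pa = 90.50 MPa
limestone: 2530 kg/m³ × 9.8 m/s² × 625 m = 1.550×10^7 Pa = 15.50 MPa
shale: 2360 kg/m³ × 9.8 m/s² × 913 m = 2.112×10^7 Pa = 21.12 MPa
Total = 10.73 + 90.50 + 15.50 + 21.12 = 137.85 MPa
Pore pressure P_p = 1000 kg/m³ × 9.8 m/s² × 5318 m = 5.212×10^7 Pa = 52.12 MPa
Effective stress σ' = σ_v − P_p = 137.8 − 52.12 = 85.730 MPa = 0.085730 GPa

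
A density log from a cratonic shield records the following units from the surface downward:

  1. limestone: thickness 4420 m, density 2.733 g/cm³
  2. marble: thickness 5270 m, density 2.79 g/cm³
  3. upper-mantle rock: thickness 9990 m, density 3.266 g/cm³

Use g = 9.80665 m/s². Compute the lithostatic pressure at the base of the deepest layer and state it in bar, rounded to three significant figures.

limestone: 2733 kg/m³ × 9.80665 m/s² × 4420 m = 1.185×10^8 Pa = 1185 bar
marble: 2790 kg/m³ × 9.80665 m/s² × 5270 m = 1.442×10^8 Pa = 1442 bar
upper-mantle rock: 3266 kg/m³ × 9.80665 m/s² × 9990 m = 3.200×10^8 Pa = 3200 bar
Total = 1185 + 1442 + 3200 = 5826.2 bar

5830 bar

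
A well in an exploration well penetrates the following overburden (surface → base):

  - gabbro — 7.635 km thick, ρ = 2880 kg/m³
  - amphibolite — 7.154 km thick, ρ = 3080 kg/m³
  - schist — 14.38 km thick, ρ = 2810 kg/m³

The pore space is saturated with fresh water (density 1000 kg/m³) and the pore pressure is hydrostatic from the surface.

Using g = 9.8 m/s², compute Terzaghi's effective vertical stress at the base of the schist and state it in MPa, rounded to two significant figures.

540 MPa

Overburden (lithostatic) stress σ_v:
gabbro: 2880 kg/m³ × 9.8 m/s² × 7635 m = 2.155×10^8 Pa = 215.5 MPa
amphibolite: 3080 kg/m³ × 9.8 m/s² × 7154 m = 2.159×10^8 Pa = 215.9 MPa
schist: 2810 kg/m³ × 9.8 m/s² × 14380 m = 3.960×10^8 Pa = 396.0 MPa
Total = 215.5 + 215.9 + 396.0 = 827.42 MPa
Pore pressure P_p = 1000 kg/m³ × 9.8 m/s² × 29169 m = 2.859×10^8 Pa = 285.9 MPa
Effective stress σ' = σ_v − P_p = 827.4 − 285.9 = 541.57 MPa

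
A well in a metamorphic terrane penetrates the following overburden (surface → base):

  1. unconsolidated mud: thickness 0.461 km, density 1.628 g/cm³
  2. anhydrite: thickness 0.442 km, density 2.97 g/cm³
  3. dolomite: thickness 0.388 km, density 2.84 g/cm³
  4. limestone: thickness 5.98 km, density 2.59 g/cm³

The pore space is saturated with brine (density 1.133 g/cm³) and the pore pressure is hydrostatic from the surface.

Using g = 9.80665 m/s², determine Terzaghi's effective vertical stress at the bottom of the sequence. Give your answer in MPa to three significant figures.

Overburden (lithostatic) stress σ_v:
unconsolidated mud: 1628 kg/m³ × 9.80665 m/s² × 461 m = 7.360×10^6 Pa = 7.360 MPa
anhydrite: 2970 kg/m³ × 9.80665 m/s² × 442 m = 1.287×10^7 Pa = 12.87 MPa
dolomite: 2840 kg/m³ × 9.80665 m/s² × 388 m = 1.081×10^7 Pa = 10.81 MPa
limestone: 2590 kg/m³ × 9.80665 m/s² × 5980 m = 1.519×10^8 Pa = 151.9 MPa
Total = 7.360 + 12.87 + 10.81 + 151.9 = 182.93 MPa
Pore pressure P_p = 1133 kg/m³ × 9.80665 m/s² × 7271 m = 8.079×10^7 Pa = 80.79 MPa
Effective stress σ' = σ_v − P_p = 182.9 − 80.79 = 102.14 MPa

102 MPa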